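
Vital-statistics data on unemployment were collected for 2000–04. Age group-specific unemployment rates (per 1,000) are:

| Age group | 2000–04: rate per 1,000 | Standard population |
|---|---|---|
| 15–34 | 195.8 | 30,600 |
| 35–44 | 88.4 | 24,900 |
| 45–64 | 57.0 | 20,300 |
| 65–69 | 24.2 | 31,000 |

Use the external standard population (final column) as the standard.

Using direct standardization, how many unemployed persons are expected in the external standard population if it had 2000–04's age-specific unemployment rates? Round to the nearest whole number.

10100

Expected unemployed persons = Σ (standard pop × age-specific rate ÷ 1,000)
= 30,600×195.8/1,000 + 24,900×88.4/1,000 + 20,300×57.0/1,000 + 31,000×24.2/1,000
= 5991.48 + 2201.16 + 1157.10 + 750.20 = 10099.94.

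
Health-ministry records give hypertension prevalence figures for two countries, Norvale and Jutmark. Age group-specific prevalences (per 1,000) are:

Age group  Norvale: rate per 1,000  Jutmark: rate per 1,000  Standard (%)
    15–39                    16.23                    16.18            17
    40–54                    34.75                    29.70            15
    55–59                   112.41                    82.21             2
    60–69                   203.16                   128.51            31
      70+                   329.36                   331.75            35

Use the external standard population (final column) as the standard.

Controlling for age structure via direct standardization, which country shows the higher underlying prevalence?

Standard weights: 0.17, 0.15, 0.02, 0.31, 0.35.
Norvale: 0.1700×16.23 + 0.1500×34.75 + 0.0200×112.41 + 0.3100×203.16 + 0.3500×329.36 = 188.4754 per 1,000.
Jutmark: 0.1700×16.18 + 0.1500×29.70 + 0.0200×82.21 + 0.3100×128.51 + 0.3500×331.75 = 164.8004 per 1,000.

Norvale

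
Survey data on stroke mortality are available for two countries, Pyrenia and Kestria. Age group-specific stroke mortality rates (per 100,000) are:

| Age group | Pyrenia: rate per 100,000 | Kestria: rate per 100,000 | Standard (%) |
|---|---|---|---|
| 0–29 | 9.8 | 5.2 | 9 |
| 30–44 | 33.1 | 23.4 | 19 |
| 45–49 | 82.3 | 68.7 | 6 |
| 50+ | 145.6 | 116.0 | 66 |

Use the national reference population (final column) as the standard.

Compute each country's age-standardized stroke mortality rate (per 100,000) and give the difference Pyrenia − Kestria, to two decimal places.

22.61

Standard weights: 0.09, 0.19, 0.06, 0.66.
Pyrenia: 0.0900×9.8 + 0.1900×33.1 + 0.0600×82.3 + 0.6600×145.6 = 108.2050 per 100,000.
Kestria: 0.0900×5.2 + 0.1900×23.4 + 0.0600×68.7 + 0.6600×116.0 = 85.5960 per 100,000.
Difference = 108.2050 − 85.5960 = 22.6090.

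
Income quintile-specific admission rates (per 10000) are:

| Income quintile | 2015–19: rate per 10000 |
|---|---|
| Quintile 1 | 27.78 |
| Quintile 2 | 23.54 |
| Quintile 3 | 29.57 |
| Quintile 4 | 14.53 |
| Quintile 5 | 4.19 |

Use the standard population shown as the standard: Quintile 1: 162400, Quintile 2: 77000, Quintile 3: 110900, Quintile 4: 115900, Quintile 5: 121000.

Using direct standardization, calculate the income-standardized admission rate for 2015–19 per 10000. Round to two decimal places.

Standard total = 587200; weights = 0.2766, 0.1311, 0.1889, 0.1974, 0.2061.
Standardized rate: 0.2766×27.78 + 0.1311×23.54 + 0.1889×29.57 + 0.1974×14.53 + 0.2061×4.19 = 20.0858 per 10000.

20.09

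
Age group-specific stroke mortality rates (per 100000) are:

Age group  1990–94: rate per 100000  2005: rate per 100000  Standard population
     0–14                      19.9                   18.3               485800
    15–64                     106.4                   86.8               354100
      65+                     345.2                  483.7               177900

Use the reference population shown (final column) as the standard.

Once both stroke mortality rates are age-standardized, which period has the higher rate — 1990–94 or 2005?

Standard total = 1017800; weights = 0.4773, 0.3479, 0.1748.
1990–94: 0.4773×19.9 + 0.3479×106.4 + 0.1748×345.2 = 106.8528 per 100000.
2005: 0.4773×18.3 + 0.3479×86.8 + 0.1748×483.7 = 123.4783 per 100000.

2005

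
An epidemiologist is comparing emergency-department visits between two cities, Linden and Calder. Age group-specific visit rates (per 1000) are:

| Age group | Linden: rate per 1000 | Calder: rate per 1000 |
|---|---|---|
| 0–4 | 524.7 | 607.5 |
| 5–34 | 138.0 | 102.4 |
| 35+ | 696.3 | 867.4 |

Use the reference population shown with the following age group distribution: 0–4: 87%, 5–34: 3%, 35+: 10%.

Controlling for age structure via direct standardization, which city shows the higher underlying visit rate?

Standard weights: 0.87, 0.03, 0.10.
Linden: 0.8700×524.7 + 0.0300×138.0 + 0.1000×696.3 = 530.2590 per 1000.
Calder: 0.8700×607.5 + 0.0300×102.4 + 0.1000×867.4 = 618.3370 per 1000.

Calder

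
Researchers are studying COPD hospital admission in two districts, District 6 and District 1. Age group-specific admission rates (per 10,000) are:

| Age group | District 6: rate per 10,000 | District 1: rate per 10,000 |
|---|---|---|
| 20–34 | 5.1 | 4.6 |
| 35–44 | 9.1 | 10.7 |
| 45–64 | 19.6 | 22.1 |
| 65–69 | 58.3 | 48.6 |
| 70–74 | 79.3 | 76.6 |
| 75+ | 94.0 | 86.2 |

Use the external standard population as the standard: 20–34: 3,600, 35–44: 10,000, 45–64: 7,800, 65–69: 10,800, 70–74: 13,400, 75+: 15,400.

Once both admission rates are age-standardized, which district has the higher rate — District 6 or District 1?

Standard total = 61,000; weights = 0.0590, 0.1639, 0.1279, 0.1770, 0.2197, 0.2525.
District 6: 0.0590×5.1 + 0.1639×9.1 + 0.1279×19.6 + 0.1770×58.3 + 0.2197×79.3 + 0.2525×94.0 = 55.7721 per 10,000.
District 1: 0.0590×4.6 + 0.1639×10.7 + 0.1279×22.1 + 0.1770×48.6 + 0.2197×76.6 + 0.2525×86.2 = 52.0449 per 10,000.

District 6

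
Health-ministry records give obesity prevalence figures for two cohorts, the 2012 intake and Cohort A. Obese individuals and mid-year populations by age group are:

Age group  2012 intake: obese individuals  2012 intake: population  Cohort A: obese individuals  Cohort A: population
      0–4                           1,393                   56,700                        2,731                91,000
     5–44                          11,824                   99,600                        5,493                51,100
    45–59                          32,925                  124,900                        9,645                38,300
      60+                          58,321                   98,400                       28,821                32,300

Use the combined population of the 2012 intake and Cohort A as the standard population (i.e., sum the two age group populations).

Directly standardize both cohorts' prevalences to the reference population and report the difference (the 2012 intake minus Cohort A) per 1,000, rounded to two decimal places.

-61.37

Age-specific rates per 1,000 for the 2012 intake: 24.568, 118.715, 263.611, 592.693.
For Cohort A: 30.011, 107.495, 251.828, 892.291.
Combined standard total = 592,300; weights = 0.2494, 0.2544, 0.2755, 0.2207.
The 2012 intake: 0.2494×24.568 + 0.2544×118.715 + 0.2755×263.611 + 0.2207×592.693 = 239.7523 per 1,000.
Cohort A: 0.2494×30.011 + 0.2544×107.495 + 0.2755×251.828 + 0.2207×892.291 = 301.1191 per 1,000.
Difference = 239.7523 − 301.1191 = -61.3668.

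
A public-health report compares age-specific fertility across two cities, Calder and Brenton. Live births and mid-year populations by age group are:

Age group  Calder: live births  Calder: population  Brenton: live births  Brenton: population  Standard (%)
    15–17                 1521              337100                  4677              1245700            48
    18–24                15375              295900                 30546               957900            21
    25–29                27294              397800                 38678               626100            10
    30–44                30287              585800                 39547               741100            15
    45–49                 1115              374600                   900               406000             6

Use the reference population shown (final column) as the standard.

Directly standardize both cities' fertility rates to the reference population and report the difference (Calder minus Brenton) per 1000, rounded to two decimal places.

Age-specific rates per 1000 for Calder: 4.512, 51.960, 68.612, 51.702, 2.977.
For Brenton: 3.755, 31.889, 61.776, 53.363, 2.217.
Standard weights: 0.48, 0.21, 0.10, 0.15, 0.06.
Calder: 0.4800×4.512 + 0.2100×51.960 + 0.1000×68.612 + 0.1500×51.702 + 0.0600×2.977 = 27.8725 per 1000.
Brenton: 0.4800×3.755 + 0.2100×31.889 + 0.1000×61.776 + 0.1500×53.363 + 0.0600×2.217 = 22.8138 per 1000.
Difference = 27.8725 − 22.8138 = 5.0588.

5.06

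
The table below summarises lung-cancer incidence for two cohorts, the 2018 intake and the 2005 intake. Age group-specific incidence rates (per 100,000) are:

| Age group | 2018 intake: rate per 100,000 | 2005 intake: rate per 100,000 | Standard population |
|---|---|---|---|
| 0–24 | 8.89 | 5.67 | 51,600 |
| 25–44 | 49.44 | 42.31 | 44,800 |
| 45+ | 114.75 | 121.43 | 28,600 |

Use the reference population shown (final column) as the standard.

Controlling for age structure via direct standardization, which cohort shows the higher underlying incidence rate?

2018 intake

Standard total = 125,000; weights = 0.4128, 0.3584, 0.2288.
The 2018 intake: 0.4128×8.89 + 0.3584×49.44 + 0.2288×114.75 = 47.6439 per 100,000.
The 2005 intake: 0.4128×5.67 + 0.3584×42.31 + 0.2288×121.43 = 45.2877 per 100,000.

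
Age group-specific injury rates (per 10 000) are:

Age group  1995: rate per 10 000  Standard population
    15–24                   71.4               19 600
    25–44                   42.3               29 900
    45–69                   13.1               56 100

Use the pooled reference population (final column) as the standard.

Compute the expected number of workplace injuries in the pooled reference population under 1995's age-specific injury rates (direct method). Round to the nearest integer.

Expected workplace injuries = Σ (standard pop × age-specific rate ÷ 10 000)
= 19 600×71.4/10 000 + 29 900×42.3/10 000 + 56 100×13.1/10 000
= 139.94 + 126.48 + 73.49 = 339.91.

340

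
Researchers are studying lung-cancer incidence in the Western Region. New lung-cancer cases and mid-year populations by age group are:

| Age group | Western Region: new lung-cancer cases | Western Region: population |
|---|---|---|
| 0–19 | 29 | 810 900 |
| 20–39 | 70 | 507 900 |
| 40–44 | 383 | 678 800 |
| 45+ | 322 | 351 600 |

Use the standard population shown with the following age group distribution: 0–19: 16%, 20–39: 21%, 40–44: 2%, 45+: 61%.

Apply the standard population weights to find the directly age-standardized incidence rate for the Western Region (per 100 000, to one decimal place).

Age-specific rates per 100 000 for the Western Region: 3.58, 13.78, 56.42, 91.58.
Standard weights: 0.16, 0.21, 0.02, 0.61.
Standardized rate: 0.1600×3.58 + 0.2100×13.78 + 0.0200×56.42 + 0.6100×91.58 = 60.4596 per 100 000.

60.5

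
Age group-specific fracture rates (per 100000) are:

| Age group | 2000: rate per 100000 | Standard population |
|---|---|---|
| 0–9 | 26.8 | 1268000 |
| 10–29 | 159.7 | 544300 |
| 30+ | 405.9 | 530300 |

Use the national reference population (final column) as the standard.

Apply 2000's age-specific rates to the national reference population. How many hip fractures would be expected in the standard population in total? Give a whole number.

3362

Expected hip fractures = Σ (standard pop × age-specific rate ÷ 100000)
= 1268000×26.8/100000 + 544300×159.7/100000 + 530300×405.9/100000
= 339.82 + 869.25 + 2152.49 = 3361.56.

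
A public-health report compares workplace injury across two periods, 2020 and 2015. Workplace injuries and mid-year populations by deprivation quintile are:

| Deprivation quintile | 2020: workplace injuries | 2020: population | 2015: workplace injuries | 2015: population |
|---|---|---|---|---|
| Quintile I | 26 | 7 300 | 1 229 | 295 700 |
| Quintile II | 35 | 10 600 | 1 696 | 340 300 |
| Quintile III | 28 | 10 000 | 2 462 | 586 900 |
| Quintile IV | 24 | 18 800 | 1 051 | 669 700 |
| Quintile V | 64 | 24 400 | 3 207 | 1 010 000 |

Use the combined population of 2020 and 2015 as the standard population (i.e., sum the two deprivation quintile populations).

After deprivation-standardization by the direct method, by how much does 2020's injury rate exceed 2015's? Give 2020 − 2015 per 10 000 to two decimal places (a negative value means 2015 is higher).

Deprivation-specific rates per 10 000 for 2020: 35.62, 33.02, 28.00, 12.77, 26.23.
For 2015: 41.56, 49.84, 41.95, 15.69, 31.75.
Combined standard total = 2 973 700; weights = 0.1019, 0.1180, 0.2007, 0.2315, 0.3478.
2020: 0.1019×35.62 + 0.1180×33.02 + 0.2007×28.00 + 0.2315×12.77 + 0.3478×26.23 = 25.2253 per 10 000.
2015: 0.1019×41.56 + 0.1180×49.84 + 0.2007×41.95 + 0.2315×15.69 + 0.3478×31.75 = 33.2148 per 10 000.
Difference = 25.2253 − 33.2148 = -7.9895.

-7.99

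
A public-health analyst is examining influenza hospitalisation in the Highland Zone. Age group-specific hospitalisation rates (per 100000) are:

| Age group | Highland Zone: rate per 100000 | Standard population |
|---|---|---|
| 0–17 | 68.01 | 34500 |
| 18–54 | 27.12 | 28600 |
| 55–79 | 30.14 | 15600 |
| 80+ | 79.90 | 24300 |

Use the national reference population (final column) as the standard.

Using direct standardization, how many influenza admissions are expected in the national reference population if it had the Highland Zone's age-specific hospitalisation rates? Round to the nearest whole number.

Expected influenza admissions = Σ (standard pop × age-specific rate ÷ 100000)
= 34500×68.01/100000 + 28600×27.12/100000 + 15600×30.14/100000 + 24300×79.90/100000
= 23.46 + 7.76 + 4.70 + 19.42 = 55.34.

55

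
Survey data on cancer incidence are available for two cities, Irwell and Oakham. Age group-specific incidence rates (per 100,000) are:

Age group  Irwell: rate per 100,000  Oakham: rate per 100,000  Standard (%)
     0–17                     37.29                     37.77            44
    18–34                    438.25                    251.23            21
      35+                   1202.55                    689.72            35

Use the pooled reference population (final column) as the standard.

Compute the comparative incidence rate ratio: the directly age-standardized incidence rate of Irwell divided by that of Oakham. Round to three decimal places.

1.703

Standard weights: 0.44, 0.21, 0.35.
Irwell: 0.4400×37.29 + 0.2100×438.25 + 0.3500×1202.55 = 529.3326 per 100,000.
Oakham: 0.4400×37.77 + 0.2100×251.23 + 0.3500×689.72 = 310.7791 per 100,000.
Ratio = 529.3326 ÷ 310.7791 = 1.70324.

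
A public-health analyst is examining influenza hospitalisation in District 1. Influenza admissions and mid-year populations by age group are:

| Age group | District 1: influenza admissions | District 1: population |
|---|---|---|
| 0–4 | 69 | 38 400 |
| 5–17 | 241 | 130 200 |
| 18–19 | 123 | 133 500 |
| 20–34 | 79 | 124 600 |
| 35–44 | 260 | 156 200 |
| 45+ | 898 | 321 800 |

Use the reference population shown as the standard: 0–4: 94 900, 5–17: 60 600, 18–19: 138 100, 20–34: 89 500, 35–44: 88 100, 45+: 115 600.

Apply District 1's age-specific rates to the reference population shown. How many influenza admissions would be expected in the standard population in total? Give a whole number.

936

Age-specific rates per 100 000 for District 1: 179.69, 185.10, 92.13, 63.40, 166.45, 279.06.
Expected influenza admissions = Σ (standard pop × age-specific rate ÷ 100 000)
= 94 900×179.69/100 000 + 60 600×185.10/100 000 + 138 100×92.13/100 000 + 89 500×63.40/100 000 + 88 100×166.45/100 000 + 115 600×279.06/100 000
= 170.52 + 112.17 + 127.24 + 56.75 + 146.65 + 322.59 = 935.91.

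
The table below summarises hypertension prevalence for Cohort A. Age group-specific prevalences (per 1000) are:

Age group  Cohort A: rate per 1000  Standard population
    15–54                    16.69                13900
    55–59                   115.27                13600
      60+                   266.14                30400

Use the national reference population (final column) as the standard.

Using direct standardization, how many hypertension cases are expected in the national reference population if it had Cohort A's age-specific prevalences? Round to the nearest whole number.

Expected hypertension cases = Σ (standard pop × age-specific rate ÷ 1000)
= 13900×16.69/1000 + 13600×115.27/1000 + 30400×266.14/1000
= 231.99 + 1567.67 + 8090.66 = 9890.32.

9890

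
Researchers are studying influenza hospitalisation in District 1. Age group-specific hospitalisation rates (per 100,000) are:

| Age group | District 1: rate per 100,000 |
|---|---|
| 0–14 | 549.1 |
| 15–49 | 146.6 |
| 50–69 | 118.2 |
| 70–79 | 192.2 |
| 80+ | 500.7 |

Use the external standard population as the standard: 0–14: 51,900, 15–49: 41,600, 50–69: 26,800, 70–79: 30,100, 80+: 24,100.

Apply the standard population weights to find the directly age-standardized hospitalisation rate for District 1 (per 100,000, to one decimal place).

Standard total = 174,500; weights = 0.2974, 0.2384, 0.1536, 0.1725, 0.1381.
Standardized rate: 0.2974×549.1 + 0.2384×146.6 + 0.1536×118.2 + 0.1725×192.2 + 0.1381×500.7 = 318.7203 per 100,000.

318.7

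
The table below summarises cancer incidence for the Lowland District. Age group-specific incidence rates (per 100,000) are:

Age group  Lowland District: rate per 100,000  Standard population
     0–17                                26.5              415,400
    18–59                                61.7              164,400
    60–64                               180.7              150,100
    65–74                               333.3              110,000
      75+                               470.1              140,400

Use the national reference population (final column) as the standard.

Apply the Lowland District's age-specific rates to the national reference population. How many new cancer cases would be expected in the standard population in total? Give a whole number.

Expected new cancer cases = Σ (standard pop × age-specific rate ÷ 100,000)
= 415,400×26.5/100,000 + 164,400×61.7/100,000 + 150,100×180.7/100,000 + 110,000×333.3/100,000 + 140,400×470.1/100,000
= 110.08 + 101.43 + 271.23 + 366.63 + 660.02 = 1509.40.

1509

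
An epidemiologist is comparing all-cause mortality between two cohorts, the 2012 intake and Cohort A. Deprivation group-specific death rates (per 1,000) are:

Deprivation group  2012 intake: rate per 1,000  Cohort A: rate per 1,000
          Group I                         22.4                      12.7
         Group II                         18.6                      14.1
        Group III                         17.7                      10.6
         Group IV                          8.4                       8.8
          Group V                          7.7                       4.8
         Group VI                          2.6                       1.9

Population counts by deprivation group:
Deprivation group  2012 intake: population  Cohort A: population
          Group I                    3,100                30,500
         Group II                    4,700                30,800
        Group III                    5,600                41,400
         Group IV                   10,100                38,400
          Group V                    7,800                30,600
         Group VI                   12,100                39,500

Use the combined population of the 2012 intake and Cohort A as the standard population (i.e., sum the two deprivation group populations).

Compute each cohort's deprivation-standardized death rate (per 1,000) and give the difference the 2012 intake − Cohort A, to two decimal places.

3.72

Combined standard total = 254,600; weights = 0.1320, 0.1394, 0.1846, 0.1905, 0.1508, 0.2027.
The 2012 intake: 0.1320×22.4 + 0.1394×18.6 + 0.1846×17.7 + 0.1905×8.4 + 0.1508×7.7 + 0.2027×2.6 = 12.1056 per 1,000.
Cohort A: 0.1320×12.7 + 0.1394×14.1 + 0.1846×10.6 + 0.1905×8.8 + 0.1508×4.8 + 0.2027×1.9 = 8.3842 per 1,000.
Difference = 12.1056 − 8.3842 = 3.7213.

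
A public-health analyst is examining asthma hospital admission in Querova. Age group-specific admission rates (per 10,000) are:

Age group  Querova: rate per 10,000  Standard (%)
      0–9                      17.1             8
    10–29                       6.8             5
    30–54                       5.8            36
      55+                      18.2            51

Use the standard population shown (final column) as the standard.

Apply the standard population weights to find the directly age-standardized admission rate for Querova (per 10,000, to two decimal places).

13.08

Standard weights: 0.08, 0.05, 0.36, 0.51.
Standardized rate: 0.0800×17.1 + 0.0500×6.8 + 0.3600×5.8 + 0.5100×18.2 = 13.0780 per 10,000.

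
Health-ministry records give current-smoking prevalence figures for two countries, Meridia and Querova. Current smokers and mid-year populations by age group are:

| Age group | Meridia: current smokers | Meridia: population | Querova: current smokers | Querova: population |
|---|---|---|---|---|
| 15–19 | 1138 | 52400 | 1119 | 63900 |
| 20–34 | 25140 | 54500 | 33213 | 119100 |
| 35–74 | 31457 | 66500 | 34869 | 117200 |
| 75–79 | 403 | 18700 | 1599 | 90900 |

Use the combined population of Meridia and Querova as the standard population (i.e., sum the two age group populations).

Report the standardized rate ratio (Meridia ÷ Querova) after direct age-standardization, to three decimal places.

1.606

Age-specific rates per 1000 for Meridia: 21.718, 461.284, 473.038, 21.551.
For Querova: 17.512, 278.866, 297.517, 17.591.
Combined standard total = 583200; weights = 0.1994, 0.2977, 0.3150, 0.1879.
Meridia: 0.1994×21.718 + 0.2977×461.284 + 0.3150×473.038 + 0.1879×21.551 = 294.6908 per 1000.
Querova: 0.1994×17.512 + 0.2977×278.866 + 0.3150×297.517 + 0.1879×17.591 = 183.5214 per 1000.
Ratio = 294.6908 ÷ 183.5214 = 1.60576.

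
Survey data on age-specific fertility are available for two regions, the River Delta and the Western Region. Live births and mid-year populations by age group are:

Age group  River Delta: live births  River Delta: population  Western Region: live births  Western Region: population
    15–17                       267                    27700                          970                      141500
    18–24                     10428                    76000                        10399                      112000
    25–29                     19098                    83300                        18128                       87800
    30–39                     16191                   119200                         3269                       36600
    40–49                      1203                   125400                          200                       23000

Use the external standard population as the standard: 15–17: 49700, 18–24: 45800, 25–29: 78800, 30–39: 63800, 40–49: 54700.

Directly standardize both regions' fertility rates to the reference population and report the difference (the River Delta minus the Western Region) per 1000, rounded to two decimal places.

23.85

Age-specific rates per 1000 for the River Delta: 9.639, 137.211, 229.268, 135.831, 9.593.
For the Western Region: 6.855, 92.848, 206.469, 89.317, 8.696.
Standard total = 292800; weights = 0.1697, 0.1564, 0.2691, 0.2179, 0.1868.
The River Delta: 0.1697×9.639 + 0.1564×137.211 + 0.2691×229.268 + 0.2179×135.831 + 0.1868×9.593 = 116.1897 per 1000.
The Western Region: 0.1697×6.855 + 0.1564×92.848 + 0.2691×206.469 + 0.2179×89.317 + 0.1868×8.696 = 92.3395 per 1000.
Difference = 116.1897 − 92.3395 = 23.8502.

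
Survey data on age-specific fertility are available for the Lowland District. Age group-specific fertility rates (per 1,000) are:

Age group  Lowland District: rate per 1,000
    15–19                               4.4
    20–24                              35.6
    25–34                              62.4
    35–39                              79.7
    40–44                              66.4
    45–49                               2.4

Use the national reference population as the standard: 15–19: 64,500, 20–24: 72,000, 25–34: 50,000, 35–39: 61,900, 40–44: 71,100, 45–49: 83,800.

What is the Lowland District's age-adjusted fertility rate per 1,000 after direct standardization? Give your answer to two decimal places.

39.23

Standard total = 403,300; weights = 0.1599, 0.1785, 0.1240, 0.1535, 0.1763, 0.2078.
Standardized rate: 0.1599×4.4 + 0.1785×35.6 + 0.1240×62.4 + 0.1535×79.7 + 0.1763×66.4 + 0.2078×2.4 = 39.2328 per 1,000.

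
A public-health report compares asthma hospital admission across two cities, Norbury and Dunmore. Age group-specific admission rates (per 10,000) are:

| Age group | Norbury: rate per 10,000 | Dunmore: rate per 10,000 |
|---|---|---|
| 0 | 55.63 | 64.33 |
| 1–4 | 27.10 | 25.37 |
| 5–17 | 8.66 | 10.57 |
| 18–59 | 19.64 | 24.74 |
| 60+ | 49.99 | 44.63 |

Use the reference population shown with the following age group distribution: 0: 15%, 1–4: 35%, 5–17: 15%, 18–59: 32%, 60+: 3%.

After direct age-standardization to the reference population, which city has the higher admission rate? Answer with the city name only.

Standard weights: 0.15, 0.35, 0.15, 0.32, 0.03.
Norbury: 0.1500×55.63 + 0.3500×27.10 + 0.1500×8.66 + 0.3200×19.64 + 0.0300×49.99 = 26.9130 per 10,000.
Dunmore: 0.1500×64.33 + 0.3500×25.37 + 0.1500×10.57 + 0.3200×24.74 + 0.0300×44.63 = 29.3702 per 10,000.

Dunmore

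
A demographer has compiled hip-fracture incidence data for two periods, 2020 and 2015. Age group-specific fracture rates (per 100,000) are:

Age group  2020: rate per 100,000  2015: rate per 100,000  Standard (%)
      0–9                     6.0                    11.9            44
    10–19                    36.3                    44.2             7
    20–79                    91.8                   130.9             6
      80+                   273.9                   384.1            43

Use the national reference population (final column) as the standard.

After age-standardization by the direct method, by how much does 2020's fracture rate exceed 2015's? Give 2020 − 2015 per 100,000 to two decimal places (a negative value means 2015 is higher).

-52.88

Standard weights: 0.44, 0.07, 0.06, 0.43.
2020: 0.4400×6.0 + 0.0700×36.3 + 0.0600×91.8 + 0.4300×273.9 = 128.4660 per 100,000.
2015: 0.4400×11.9 + 0.0700×44.2 + 0.0600×130.9 + 0.4300×384.1 = 181.3470 per 100,000.
Difference = 128.4660 − 181.3470 = -52.8810.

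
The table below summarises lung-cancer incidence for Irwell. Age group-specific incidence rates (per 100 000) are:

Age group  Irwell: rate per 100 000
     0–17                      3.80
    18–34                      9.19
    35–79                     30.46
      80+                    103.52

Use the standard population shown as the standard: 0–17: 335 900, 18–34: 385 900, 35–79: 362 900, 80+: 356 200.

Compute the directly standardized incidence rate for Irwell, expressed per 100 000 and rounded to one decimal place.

36.6

Standard total = 1 440 900; weights = 0.2331, 0.2678, 0.2519, 0.2472.
Standardized rate: 0.2331×3.80 + 0.2678×9.19 + 0.2519×30.46 + 0.2472×103.52 = 36.6095 per 100 000.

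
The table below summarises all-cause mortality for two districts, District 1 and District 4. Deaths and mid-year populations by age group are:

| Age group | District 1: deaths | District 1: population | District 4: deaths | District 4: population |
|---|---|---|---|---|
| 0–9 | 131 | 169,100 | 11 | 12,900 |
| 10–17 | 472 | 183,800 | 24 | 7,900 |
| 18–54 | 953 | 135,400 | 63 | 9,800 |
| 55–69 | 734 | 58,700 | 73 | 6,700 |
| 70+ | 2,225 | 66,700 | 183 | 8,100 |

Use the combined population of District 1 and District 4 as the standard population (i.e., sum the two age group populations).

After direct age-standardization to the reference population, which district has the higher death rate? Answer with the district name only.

District 1

Age-specific rates per 1,000 for District 1: 0.775, 2.568, 7.038, 12.504, 33.358.
For District 4: 0.853, 3.038, 6.429, 10.896, 22.593.
Combined standard total = 659,100; weights = 0.2761, 0.2909, 0.2203, 0.0992, 0.1135.
District 1: 0.2761×0.775 + 0.2909×2.568 + 0.2203×7.038 + 0.0992×12.504 + 0.1135×33.358 = 7.5379 per 1,000.
District 4: 0.2761×0.853 + 0.2909×3.038 + 0.2203×6.429 + 0.0992×10.896 + 0.1135×22.593 = 6.1804 per 1,000.
The crude rates (7.36 vs 7.80) would put District 4 higher, but that reflects its age composition; once standardized to a common age structure, District 1 has the higher underlying rate.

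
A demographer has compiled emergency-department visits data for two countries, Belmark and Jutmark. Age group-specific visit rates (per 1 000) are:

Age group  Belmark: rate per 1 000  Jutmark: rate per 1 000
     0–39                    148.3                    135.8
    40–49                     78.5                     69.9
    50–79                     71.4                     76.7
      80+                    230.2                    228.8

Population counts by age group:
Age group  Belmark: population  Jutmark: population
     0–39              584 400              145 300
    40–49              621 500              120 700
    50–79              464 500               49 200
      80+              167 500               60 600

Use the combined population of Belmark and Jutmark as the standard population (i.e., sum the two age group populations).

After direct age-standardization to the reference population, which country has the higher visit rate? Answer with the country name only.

Combined standard total = 2 213 700; weights = 0.3296, 0.3353, 0.2321, 0.1030.
Belmark: 0.3296×148.3 + 0.3353×78.5 + 0.2321×71.4 + 0.1030×230.2 = 115.4917 per 1 000.
Jutmark: 0.3296×135.8 + 0.3353×69.9 + 0.2321×76.7 + 0.1030×228.8 = 109.5736 per 1 000.
The crude rates (112.73 vs 121.89) would put Jutmark higher, but that reflects its age composition; once standardized to a common age structure, Belmark has the higher underlying rate.

Belmark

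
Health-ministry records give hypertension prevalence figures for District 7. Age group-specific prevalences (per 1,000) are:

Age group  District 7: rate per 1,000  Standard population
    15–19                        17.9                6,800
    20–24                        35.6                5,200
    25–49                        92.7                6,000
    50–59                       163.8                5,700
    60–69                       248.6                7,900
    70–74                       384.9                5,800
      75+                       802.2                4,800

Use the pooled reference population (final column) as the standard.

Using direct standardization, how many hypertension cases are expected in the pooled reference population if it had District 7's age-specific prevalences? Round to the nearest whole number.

Expected hypertension cases = Σ (standard pop × age-specific rate ÷ 1,000)
= 6,800×17.9/1,000 + 5,200×35.6/1,000 + 6,000×92.7/1,000 + 5,700×163.8/1,000 + 7,900×248.6/1,000 + 5,800×384.9/1,000 + 4,800×802.2/1,000
= 121.72 + 185.12 + 556.20 + 933.66 + 1963.94 + 2232.42 + 3850.56 = 9843.62.

9844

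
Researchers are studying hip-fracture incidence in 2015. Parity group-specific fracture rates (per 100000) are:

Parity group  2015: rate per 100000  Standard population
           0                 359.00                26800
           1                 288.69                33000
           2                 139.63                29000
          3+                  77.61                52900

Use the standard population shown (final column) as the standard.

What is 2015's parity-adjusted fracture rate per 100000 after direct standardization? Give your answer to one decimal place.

Standard total = 141700; weights = 0.1891, 0.2329, 0.2047, 0.3733.
Standardized rate: 0.1891×359.00 + 0.2329×288.69 + 0.2047×139.63 + 0.3733×77.61 = 192.6804 per 100000.

192.7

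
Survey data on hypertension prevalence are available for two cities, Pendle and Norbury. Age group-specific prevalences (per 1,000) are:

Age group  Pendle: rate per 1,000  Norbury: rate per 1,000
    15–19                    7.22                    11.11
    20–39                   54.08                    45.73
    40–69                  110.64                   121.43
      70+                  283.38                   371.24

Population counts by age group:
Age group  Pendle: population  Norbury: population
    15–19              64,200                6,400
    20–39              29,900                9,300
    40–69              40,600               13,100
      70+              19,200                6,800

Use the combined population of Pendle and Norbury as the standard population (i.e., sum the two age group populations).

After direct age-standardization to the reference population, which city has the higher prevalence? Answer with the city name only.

Norbury

Combined standard total = 189,500; weights = 0.3726, 0.2069, 0.2834, 0.1372.
Pendle: 0.3726×7.22 + 0.2069×54.08 + 0.2834×110.64 + 0.1372×283.38 = 84.1104 per 1,000.
Norbury: 0.3726×11.11 + 0.2069×45.73 + 0.2834×121.43 + 0.1372×371.24 = 98.9447 per 1,000.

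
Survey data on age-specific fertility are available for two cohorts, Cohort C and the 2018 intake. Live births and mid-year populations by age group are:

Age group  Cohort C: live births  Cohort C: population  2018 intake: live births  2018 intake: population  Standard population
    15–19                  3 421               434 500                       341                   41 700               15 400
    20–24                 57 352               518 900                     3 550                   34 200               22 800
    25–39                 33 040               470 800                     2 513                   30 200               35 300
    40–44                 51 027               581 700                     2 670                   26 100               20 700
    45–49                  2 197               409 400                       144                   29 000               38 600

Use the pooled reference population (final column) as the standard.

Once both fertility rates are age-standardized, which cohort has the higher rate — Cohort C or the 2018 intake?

2018 intake

Age-specific rates per 1 000 for Cohort C: 7.873, 110.526, 70.178, 87.720, 5.366.
For the 2018 intake: 8.177, 103.801, 83.212, 102.299, 4.966.
Standard total = 132 800; weights = 0.1160, 0.1717, 0.2658, 0.1559, 0.2907.
Cohort C: 0.1160×7.873 + 0.1717×110.526 + 0.2658×70.178 + 0.1559×87.720 + 0.2907×5.366 = 53.7764 per 1 000.
The 2018 intake: 0.1160×8.177 + 0.1717×103.801 + 0.2658×83.212 + 0.1559×102.299 + 0.2907×4.966 = 58.2774 per 1 000.
The crude rates (60.88 vs 57.18) would put Cohort C higher, but that reflects its age composition; once standardized to a common age structure, the 2018 intake has the higher underlying rate.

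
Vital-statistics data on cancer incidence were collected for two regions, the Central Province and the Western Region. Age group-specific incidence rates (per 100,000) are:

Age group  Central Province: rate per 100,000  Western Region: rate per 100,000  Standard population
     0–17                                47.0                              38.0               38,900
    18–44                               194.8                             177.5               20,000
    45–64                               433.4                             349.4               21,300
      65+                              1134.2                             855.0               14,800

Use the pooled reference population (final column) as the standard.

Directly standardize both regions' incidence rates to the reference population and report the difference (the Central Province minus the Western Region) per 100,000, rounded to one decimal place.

69.7

Standard total = 95,000; weights = 0.4095, 0.2105, 0.2242, 0.1558.
The Central Province: 0.4095×47.0 + 0.2105×194.8 + 0.2242×433.4 + 0.1558×1134.2 = 334.1251 per 100,000.
The Western Region: 0.4095×38.0 + 0.2105×177.5 + 0.2242×349.4 + 0.1558×855.0 = 264.4676 per 100,000.
Difference = 334.1251 − 264.4676 = 69.6575.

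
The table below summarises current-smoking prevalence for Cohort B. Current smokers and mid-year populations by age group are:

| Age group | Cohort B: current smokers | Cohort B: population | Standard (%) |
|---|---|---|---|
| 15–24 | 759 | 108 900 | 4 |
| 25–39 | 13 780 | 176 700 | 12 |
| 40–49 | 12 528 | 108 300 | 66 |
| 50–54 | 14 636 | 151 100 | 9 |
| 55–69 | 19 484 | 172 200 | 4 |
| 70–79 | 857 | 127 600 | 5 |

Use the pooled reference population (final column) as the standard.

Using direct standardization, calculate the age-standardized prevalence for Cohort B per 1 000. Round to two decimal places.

99.56

Age-specific rates per 1 000 for Cohort B: 6.970, 77.985, 115.679, 96.863, 113.148, 6.716.
Standard weights: 0.04, 0.12, 0.66, 0.09, 0.04, 0.05.
Standardized rate: 0.0400×6.970 + 0.1200×77.985 + 0.6600×115.679 + 0.0900×96.863 + 0.0400×113.148 + 0.0500×6.716 = 99.5643 per 1 000.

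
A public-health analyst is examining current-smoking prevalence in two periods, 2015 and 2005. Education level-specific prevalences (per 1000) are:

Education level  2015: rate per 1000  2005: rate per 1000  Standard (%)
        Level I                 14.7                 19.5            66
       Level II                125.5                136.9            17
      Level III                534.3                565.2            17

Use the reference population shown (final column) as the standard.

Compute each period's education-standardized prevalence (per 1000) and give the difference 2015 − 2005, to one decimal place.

Standard weights: 0.66, 0.17, 0.17.
2015: 0.6600×14.7 + 0.1700×125.5 + 0.1700×534.3 = 121.8680 per 1000.
2005: 0.6600×19.5 + 0.1700×136.9 + 0.1700×565.2 = 132.2270 per 1000.
Difference = 121.8680 − 132.2270 = -10.3590.

-10.4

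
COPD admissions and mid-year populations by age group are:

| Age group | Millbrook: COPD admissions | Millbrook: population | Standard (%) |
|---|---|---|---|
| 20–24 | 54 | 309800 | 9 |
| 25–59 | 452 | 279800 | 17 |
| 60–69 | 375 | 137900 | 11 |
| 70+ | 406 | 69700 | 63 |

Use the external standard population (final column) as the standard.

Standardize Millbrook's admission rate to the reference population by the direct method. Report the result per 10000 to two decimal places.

42.59

Age-specific rates per 10000 for Millbrook: 1.74, 16.15, 27.19, 58.25.
Standard weights: 0.09, 0.17, 0.11, 0.63.
Standardized rate: 0.0900×1.74 + 0.1700×16.15 + 0.1100×27.19 + 0.6300×58.25 = 42.5917 per 10000.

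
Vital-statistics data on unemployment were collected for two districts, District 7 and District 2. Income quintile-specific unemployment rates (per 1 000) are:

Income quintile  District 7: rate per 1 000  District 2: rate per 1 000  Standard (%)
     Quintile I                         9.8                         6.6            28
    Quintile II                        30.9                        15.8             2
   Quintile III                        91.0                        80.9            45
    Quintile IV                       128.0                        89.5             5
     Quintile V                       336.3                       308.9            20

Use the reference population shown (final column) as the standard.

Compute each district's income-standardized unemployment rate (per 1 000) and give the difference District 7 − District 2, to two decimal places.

Standard weights: 0.28, 0.02, 0.45, 0.05, 0.20.
District 7: 0.2800×9.8 + 0.0200×30.9 + 0.4500×91.0 + 0.0500×128.0 + 0.2000×336.3 = 117.9720 per 1 000.
District 2: 0.2800×6.6 + 0.0200×15.8 + 0.4500×80.9 + 0.0500×89.5 + 0.2000×308.9 = 104.8240 per 1 000.
Difference = 117.9720 − 104.8240 = 13.1480.

13.15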